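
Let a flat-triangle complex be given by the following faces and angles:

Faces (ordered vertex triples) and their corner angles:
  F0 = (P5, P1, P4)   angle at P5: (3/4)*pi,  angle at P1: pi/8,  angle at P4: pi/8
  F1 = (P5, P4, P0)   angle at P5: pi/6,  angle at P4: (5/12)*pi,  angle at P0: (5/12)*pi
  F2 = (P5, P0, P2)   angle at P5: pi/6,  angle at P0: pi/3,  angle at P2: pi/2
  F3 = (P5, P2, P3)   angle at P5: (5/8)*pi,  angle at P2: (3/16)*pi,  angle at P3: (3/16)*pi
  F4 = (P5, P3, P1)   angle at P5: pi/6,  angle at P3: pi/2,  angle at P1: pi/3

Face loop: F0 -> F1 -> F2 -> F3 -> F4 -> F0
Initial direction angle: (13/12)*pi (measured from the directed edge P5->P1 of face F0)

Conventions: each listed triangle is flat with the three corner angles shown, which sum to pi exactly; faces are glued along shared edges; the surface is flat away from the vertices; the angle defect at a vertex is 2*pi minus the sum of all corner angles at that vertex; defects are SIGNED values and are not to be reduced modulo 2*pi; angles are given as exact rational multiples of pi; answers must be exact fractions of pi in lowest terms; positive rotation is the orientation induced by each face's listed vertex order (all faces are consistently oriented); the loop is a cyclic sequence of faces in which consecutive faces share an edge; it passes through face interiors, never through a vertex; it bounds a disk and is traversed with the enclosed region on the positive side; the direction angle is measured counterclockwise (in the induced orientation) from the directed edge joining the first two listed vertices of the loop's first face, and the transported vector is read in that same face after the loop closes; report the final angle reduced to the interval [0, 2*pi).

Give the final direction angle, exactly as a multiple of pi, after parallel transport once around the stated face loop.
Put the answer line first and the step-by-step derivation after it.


Answer: final direction angle = (29/24)*pi

enclosed vertex P5: corner angles sum to (15/8)*pi, defect = 2*pi - (15/8)*pi = pi/8
final direction = starting direction + enclosed defect total, reduced mod 2*pi (induced orientation)
final angle = (13/12)*pi + pi/8 = (29/24)*pi (mod 2*pi)


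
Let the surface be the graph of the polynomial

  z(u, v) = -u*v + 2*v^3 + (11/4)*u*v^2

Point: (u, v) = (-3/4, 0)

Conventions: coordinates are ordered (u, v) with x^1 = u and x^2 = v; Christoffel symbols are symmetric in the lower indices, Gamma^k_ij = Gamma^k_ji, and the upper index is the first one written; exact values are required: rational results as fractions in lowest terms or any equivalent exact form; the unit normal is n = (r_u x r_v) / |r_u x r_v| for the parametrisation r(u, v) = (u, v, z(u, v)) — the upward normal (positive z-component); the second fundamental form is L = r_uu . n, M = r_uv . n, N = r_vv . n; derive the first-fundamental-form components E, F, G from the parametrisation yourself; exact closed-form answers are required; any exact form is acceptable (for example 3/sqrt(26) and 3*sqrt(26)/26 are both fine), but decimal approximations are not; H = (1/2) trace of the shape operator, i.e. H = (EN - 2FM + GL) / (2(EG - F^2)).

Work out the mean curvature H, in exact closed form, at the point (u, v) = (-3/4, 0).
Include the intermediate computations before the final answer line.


z_u = 0, z_v = 3/4, z_uu = 0, z_uv = -1, z_vv = -33/8
E = 1, F = 0, G = 25/16; answer radicand W^2 = 25/16
unnormalised second-form numerators: l = 0, m = -1, n = -33/8; L = l/sqrt(25/16), and similarly M = m/sqrt(W^2), N = n/sqrt(W^2)
H = (E*n - 2*F*m + G*l) / (2*(EG - F^2)*sqrt(W^2)); E*n - 2*F*m + G*l = -33/8, EG - F^2 = 25/16, so H = (-33/25)/sqrt(25/16)

Answer: H = -132/125


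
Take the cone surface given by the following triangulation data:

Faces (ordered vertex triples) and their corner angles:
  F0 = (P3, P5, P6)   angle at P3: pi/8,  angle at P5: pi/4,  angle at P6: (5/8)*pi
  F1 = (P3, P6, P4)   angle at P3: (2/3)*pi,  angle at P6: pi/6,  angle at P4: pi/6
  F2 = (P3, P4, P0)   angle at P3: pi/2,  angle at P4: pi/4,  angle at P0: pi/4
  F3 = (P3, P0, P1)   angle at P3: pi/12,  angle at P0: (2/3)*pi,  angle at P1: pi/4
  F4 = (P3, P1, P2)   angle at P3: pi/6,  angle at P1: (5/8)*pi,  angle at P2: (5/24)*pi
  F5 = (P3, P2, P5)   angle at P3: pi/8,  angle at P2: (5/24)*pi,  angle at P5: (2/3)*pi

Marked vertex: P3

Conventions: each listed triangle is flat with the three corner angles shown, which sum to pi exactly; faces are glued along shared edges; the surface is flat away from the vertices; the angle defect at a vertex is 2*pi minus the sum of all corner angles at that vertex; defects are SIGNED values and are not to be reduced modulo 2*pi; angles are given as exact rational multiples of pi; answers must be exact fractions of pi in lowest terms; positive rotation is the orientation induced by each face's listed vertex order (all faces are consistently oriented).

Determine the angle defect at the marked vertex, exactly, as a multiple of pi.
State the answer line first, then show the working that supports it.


Answer: defect(P3) = pi/3

Sum of corner angles at P3: (5/3)*pi
defect = 2*pi - (5/3)*pi


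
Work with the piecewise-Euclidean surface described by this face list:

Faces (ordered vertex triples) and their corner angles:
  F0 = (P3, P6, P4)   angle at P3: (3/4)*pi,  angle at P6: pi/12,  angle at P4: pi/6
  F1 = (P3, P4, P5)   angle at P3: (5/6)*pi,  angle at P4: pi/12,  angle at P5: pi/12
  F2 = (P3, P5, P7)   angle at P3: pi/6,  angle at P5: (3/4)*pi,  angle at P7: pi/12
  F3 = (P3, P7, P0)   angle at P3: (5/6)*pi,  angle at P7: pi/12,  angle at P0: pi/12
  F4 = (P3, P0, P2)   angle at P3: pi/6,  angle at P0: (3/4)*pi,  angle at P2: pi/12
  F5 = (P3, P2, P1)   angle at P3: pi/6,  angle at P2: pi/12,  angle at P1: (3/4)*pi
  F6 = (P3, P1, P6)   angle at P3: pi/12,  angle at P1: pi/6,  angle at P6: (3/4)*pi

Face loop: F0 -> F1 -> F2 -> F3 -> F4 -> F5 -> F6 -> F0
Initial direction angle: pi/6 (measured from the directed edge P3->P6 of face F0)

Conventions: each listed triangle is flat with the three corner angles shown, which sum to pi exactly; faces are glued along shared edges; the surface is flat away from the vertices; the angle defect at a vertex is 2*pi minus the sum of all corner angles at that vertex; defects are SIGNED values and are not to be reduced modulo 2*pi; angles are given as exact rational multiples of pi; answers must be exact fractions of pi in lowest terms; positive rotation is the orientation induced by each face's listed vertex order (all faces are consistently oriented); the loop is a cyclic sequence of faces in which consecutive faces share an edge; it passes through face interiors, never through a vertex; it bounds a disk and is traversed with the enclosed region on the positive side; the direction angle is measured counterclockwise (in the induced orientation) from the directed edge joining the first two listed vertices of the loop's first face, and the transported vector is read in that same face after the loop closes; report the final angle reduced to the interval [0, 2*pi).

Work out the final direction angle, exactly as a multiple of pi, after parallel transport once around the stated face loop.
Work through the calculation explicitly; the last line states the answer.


enclosed vertex P3: corner angles sum to 3*pi, defect = 2*pi - 3*pi = -pi
holonomy = initial angle + sum of enclosed defects (mod 2*pi), positive in the induced orientation
final angle = pi/6 - pi = (7/6)*pi (mod 2*pi)

Answer: final direction angle = (7/6)*pi


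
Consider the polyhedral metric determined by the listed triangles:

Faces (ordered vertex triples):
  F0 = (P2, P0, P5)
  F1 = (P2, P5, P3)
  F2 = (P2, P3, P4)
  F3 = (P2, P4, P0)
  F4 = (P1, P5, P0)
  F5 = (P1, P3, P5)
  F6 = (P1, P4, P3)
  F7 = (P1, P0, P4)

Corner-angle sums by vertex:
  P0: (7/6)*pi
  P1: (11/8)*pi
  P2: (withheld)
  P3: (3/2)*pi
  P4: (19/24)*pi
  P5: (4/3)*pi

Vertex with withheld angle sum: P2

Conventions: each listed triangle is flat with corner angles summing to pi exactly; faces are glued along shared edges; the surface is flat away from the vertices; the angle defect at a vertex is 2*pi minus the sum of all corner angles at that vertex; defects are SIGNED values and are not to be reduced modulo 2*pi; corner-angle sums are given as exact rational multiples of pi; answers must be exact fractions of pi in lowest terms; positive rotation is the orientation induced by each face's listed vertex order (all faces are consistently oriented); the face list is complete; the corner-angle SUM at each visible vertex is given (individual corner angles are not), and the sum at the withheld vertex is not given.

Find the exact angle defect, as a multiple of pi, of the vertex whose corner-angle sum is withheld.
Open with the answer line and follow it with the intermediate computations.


Answer: defect(P2) = pi/6

V = 6, E = 12, F = 8; chi = V - E + F = 2
Gauss-Bonnet: total defect = 2*pi*chi = 4*pi; visible defects sum to (23/6)*pi


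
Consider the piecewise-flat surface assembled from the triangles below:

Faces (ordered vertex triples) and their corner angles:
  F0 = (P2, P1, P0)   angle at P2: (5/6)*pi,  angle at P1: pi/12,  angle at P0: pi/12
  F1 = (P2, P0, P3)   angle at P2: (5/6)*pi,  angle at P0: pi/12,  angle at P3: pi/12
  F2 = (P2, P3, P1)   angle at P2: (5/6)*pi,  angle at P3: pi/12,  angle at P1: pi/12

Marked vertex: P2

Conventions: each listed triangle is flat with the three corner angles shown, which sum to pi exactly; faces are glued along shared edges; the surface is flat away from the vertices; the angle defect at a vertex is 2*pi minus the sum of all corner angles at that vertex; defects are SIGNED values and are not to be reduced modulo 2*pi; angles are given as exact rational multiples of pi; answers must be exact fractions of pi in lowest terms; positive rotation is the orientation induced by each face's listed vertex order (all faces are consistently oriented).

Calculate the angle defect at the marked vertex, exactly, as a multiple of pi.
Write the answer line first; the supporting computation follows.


Answer: defect(P2) = -pi/2

Sum of corner angles at P2: (5/2)*pi
defect = 2*pi - (5/2)*pi


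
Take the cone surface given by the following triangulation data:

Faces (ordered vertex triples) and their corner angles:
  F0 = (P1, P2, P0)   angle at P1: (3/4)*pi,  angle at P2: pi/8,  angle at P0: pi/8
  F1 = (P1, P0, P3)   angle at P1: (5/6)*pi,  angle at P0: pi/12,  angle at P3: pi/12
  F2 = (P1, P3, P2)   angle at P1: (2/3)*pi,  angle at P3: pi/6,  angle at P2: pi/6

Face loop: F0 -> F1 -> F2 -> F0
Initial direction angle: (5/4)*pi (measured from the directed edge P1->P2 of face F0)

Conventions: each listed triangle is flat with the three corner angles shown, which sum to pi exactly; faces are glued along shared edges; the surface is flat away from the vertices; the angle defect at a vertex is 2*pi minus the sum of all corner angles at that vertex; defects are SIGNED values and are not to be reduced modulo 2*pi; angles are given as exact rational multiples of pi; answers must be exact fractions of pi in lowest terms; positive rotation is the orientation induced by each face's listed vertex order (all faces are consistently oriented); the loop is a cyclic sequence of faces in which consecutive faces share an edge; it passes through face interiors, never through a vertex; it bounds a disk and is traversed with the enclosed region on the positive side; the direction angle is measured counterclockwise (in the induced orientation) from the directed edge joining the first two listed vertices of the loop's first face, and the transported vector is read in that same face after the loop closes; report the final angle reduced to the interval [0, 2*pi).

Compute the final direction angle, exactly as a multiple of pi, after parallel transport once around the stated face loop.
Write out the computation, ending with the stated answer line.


enclosed vertex P1: corner angles sum to (9/4)*pi, defect = 2*pi - (9/4)*pi = -pi/4
by Gauss-Bonnet the loop rotates the vector by the enclosed defect sum (positive orientation, mod 2*pi)
final angle = (5/4)*pi - pi/4 = pi (mod 2*pi)

Answer: final direction angle = pi


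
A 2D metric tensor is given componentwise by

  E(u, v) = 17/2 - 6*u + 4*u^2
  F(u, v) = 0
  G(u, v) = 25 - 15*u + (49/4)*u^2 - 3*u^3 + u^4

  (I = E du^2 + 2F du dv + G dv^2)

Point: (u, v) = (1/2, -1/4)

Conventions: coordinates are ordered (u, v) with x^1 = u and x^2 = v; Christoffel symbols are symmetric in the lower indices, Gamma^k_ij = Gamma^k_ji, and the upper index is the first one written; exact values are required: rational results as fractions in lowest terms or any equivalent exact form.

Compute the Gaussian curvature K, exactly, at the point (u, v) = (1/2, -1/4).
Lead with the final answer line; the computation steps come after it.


Answer: K = -100/1521

E = 13/2, F = 0, G = 81/4, EG - F^2 = 1053/8 at the point
E_u = -2, E_v = 0, F_u = 0, F_v = 0, G_u = -9/2, G_v = 0
E_vv = 0, F_uv = 0, G_uu = 37/2
The intrinsic route: Brioschi's K = (det M1 - det M2)/(EG - F^2)^2.
M1 = [[-E_vv/2 + F_uv - G_uu/2, E_u/2, F_u - E_v/2], [F_v - G_u/2, E, F], [G_v/2, F, G]] = [[-37/4, -1, 0], [9/4, 13/2, 0], [0, 0, 81/4]]; det M1 = -37503/32
M2 = [[0, E_v/2, G_u/2], [E_v/2, E, F], [G_u/2, F, G]] = [[0, 0, -9/4], [0, 13/2, 0], [-9/4, 0, 81/4]]; det M2 = -1053/32
det M1 - det M2 = -18225/16; K = -18225/16 / (1053/8)^2 = -100/1521


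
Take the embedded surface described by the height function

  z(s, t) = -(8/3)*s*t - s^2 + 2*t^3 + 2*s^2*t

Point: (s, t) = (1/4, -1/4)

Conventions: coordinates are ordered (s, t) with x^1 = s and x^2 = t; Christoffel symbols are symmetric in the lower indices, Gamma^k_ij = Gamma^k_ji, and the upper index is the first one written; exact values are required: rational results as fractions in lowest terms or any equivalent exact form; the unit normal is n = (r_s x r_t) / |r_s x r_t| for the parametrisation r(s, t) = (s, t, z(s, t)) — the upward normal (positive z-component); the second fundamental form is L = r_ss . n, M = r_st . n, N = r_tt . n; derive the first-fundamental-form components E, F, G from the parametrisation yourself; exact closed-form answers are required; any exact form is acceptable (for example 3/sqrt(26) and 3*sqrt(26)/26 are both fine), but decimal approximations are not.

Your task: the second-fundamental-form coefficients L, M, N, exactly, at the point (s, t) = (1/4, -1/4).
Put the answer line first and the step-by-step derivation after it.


Answer: L = -36*sqrt(149)/149, M = -20*sqrt(149)/149, N = -36*sqrt(149)/149

z_s = -1/12, z_t = -1/6, z_ss = -3, z_st = -5/3, z_tt = -3
E = 145/144, F = 1/72, G = 37/36; answer radicand W^2 = 149/144
unnormalised second-form numerators: l = -3, m = -5/3, n = -3; L = l/sqrt(149/144), and similarly M = m/sqrt(W^2), N = n/sqrt(W^2)


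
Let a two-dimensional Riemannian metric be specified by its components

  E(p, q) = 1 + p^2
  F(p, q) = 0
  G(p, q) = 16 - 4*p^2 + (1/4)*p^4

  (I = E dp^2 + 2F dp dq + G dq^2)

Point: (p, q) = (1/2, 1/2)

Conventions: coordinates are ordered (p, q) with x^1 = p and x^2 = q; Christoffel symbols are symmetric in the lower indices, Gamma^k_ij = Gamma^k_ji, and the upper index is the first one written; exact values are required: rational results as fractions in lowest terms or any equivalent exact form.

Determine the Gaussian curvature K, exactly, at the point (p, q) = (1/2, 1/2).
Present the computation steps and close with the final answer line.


E = 5/4, F = 0, G = 961/64, EG - F^2 = 4805/256 at the point
E_p = 1, E_q = 0, F_p = 0, F_q = 0, G_p = -31/8, G_q = 0
E_qq = 0, F_pq = 0, G_pp = -29/4
Evaluate Brioschi's two determinant matrices M1, M2 and divide by (EG - F^2)^2.
M1 = [[-E_qq/2 + F_pq - G_pp/2, E_p/2, F_p - E_q/2], [F_q - G_p/2, E, F], [G_q/2, F, G]] = [[29/8, 1/2, 0], [31/16, 5/4, 0], [0, 0, 961/64]]; det M1 = 54777/1024
M2 = [[0, E_q/2, G_p/2], [E_q/2, E, F], [G_p/2, F, G]] = [[0, 0, -31/16], [0, 5/4, 0], [-31/16, 0, 961/64]]; det M2 = -4805/1024
det M1 - det M2 = 29791/512; K = 29791/512 / (4805/256)^2 = 128/775

Answer: K = 128/775


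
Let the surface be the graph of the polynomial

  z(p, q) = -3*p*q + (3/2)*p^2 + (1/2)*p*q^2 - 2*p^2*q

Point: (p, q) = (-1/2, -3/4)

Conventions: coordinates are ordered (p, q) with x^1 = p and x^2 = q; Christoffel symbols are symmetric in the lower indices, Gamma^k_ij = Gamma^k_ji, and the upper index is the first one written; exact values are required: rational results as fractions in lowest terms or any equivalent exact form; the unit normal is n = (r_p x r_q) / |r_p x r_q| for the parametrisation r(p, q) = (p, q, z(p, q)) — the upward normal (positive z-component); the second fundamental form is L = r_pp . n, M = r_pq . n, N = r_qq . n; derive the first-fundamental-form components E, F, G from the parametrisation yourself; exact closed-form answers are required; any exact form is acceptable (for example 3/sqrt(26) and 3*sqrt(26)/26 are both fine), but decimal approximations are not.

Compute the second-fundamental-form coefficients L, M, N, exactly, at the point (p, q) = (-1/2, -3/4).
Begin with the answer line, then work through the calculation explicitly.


Answer: L = 192*sqrt(65)/455, M = -8*sqrt(65)/65, N = -16*sqrt(65)/455

z_p = -15/32, z_q = 11/8, z_pp = 6, z_pq = -7/4, z_qq = -1/2
E = 1249/1024, F = -165/256, G = 185/64; answer radicand W^2 = 3185/1024
unnormalised second-form numerators: l = 6, m = -7/4, n = -1/2; L = l/sqrt(3185/1024), and similarly M = m/sqrt(W^2), N = n/sqrt(W^2)


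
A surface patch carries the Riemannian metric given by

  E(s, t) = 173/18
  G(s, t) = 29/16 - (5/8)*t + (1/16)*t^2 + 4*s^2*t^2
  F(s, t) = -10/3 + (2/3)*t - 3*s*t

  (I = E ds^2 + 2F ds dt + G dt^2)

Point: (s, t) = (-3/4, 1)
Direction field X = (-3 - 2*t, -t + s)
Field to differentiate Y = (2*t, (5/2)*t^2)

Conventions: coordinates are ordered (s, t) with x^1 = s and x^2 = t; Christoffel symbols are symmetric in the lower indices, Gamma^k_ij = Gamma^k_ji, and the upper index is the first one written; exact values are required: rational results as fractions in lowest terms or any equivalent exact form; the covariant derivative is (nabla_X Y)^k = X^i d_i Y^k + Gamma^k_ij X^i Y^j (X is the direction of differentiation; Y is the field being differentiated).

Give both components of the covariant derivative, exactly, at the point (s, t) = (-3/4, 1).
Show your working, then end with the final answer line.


E = 173/18, F = -5/12, G = 7/2 at the point
E_s = 0, E_t = 0, F_s = -3, F_t = 35/12, G_s = -6, G_t = 4
EG - F^2 = 4819/144;  g^inv = (144/4819) * [[7/2, 5/12], [5/12, 173/18]]
first-kind symbols [ij,l] = (1/2)(d_i g_jl + d_j g_il - d_l g_ij): [ss,s] = E_s/2 = 0, [ss,t] = F_s - E_t/2 = -3, [st,s] = E_t/2 = 0, [st,t] = G_s/2 = -3, [tt,s] = F_t - G_s/2 = 71/12, [tt,t] = G_t/2 = 2
Gamma^s_ij = (G*[ij,s] - F*[ij,t])/(EG - F^2), Gamma^t_ij = (E*[ij,t] - F*[ij,s])/(EG - F^2)
Gamma_sss = -180/4819, Gamma_sst = -180/4819, Gamma_stt = 3102/4819, Gamma_tss = -4152/4819, Gamma_tst = -4152/4819, Gamma_ttt = 3123/4819
X = (-5, -7/4), Y = (2, 5/2) at the point

Answer: (nabla_X Y)^s = -103031/19276, (nabla_X Y)^t = 416981/38552


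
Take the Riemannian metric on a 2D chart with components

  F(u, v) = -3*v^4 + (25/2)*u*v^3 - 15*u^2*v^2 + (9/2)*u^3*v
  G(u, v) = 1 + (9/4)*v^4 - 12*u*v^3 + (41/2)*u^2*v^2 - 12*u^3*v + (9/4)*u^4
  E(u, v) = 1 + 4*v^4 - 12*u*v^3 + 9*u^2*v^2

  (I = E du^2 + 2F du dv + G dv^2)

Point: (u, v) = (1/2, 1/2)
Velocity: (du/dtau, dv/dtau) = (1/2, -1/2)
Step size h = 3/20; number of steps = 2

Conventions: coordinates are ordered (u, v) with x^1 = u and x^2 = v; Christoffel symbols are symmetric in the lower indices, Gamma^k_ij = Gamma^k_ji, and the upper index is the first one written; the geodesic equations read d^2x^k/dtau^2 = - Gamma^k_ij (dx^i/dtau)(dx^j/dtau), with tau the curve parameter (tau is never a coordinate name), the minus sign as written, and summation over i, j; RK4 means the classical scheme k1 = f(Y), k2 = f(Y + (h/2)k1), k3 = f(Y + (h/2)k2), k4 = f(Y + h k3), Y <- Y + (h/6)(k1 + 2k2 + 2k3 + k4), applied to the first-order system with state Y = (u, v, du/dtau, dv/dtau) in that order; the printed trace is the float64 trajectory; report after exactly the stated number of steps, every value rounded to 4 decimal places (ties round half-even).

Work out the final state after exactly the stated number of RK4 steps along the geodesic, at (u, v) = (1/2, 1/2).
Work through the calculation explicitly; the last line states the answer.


f(Y) = (du/dtau, dv/dtau, -Gamma^u_ij Y'^i Y'^j, -Gamma^v_ij Y'^i Y'^j) with the Gammas evaluated at the stage position; h = 0.150000; intermediate values shown to 6 dp
step 0: u = 0.5000, v = 0.5000, du/dtau = 0.5000, dv/dtau = -0.5000
step 1:
  k1: at (u, v) = (0.500000, 0.500000), (du/dtau, dv/dtau) = (0.500000, -0.500000); Gamma_uuu = 0.333333, Gamma_uuv = -0.111111, Gamma_uvv = -0.111111, Gamma_vuu = -0.333333, Gamma_vuv = 0.111111, Gamma_vvv = 0.111111; k1 = (0.500000, -0.500000, -0.111111, 0.111111)
  k2: at (u, v) = (0.537500, 0.462500), (du/dtau, dv/dtau) = (0.491667, -0.491667); Gamma_uuu = 0.380730, Gamma_uuv = -0.065170, Gamma_uvv = -0.209230, Gamma_vuu = -0.287559, Gamma_vuv = 0.049222, Gamma_vvv = 0.158028; k2 = (0.491667, -0.491667, -0.072966, 0.055110)
  k3: at (u, v) = (0.536875, 0.463125), (du/dtau, dv/dtau) = (0.494528, -0.495867); Gamma_uuu = 0.380185, Gamma_uuv = -0.066186, Gamma_uvv = -0.207451, Gamma_vuu = -0.288459, Gamma_vuv = 0.050218, Gamma_vvv = 0.157400; k3 = (0.494528, -0.495867, -0.074428, 0.056471)
  k4: at (u, v) = (0.574179, 0.425620), (du/dtau, dv/dtau) = (0.488836, -0.491529); Gamma_uuu = 0.400548, Gamma_uuv = 0.006292, Gamma_uvv = -0.319927, Gamma_vuu = -0.228202, Gamma_vuv = -0.003585, Gamma_vvv = 0.182270; k4 = (0.488836, -0.491529, -0.015397, 0.008772)
  Y <- Y + (h/6)(k1 + 2k2 + 2k3 + k4): u = 0.5740, v = 0.4258, du/dtau = 0.4895, dv/dtau = -0.4914
step 2:
  k1: at (u, v) = (0.574031, 0.425835), (du/dtau, dv/dtau) = (0.489468, -0.491424); Gamma_uuu = 0.400565, Gamma_uuv = 0.005880, Gamma_uvv = -0.319390, Gamma_vuu = -0.228566, Gamma_vuv = -0.003355, Gamma_vvv = 0.182247; k1 = (0.489468, -0.491424, -0.016006, 0.009133)
  k2: at (u, v) = (0.610741, 0.388978), (du/dtau, dv/dtau) = (0.488267, -0.490739); Gamma_uuu = 0.400455, Gamma_uuv = 0.094820, Gamma_uvv = -0.437892, Gamma_vuu = -0.159950, Gamma_vuv = -0.037873, Gamma_vvv = 0.174903; k2 = (0.488267, -0.490739, 0.055425, -0.022138)
  k3: at (u, v) = (0.610651, 0.389030), (du/dtau, dv/dtau) = (0.493624, -0.493084); Gamma_uuu = 0.400434, Gamma_uuv = 0.094640, Gamma_uvv = -0.437635, Gamma_vuu = -0.160066, Gamma_vuv = -0.037830, Gamma_vvv = 0.174936; k3 = (0.493624, -0.493084, 0.054902, -0.021946)
  k4: at (u, v) = (0.648074, 0.351872), (du/dtau, dv/dtau) = (0.497703, -0.494716); Gamma_uuu = 0.384029, Gamma_uuv = 0.195261, Gamma_uvv = -0.559037, Gamma_vuu = -0.084846, Gamma_vuv = -0.043140, Gamma_vvv = 0.123511; k4 = (0.497703, -0.494716, 0.137849, -0.030456)
  Y <- Y + (h/6)(k1 + 2k2 + 2k3 + k4): u = 0.6478, v = 0.3520, du/dtau = 0.4980, dv/dtau = -0.4942

Answer: u = 0.6478, v = 0.3520, du/dtau = 0.4980, dv/dtau = -0.4942


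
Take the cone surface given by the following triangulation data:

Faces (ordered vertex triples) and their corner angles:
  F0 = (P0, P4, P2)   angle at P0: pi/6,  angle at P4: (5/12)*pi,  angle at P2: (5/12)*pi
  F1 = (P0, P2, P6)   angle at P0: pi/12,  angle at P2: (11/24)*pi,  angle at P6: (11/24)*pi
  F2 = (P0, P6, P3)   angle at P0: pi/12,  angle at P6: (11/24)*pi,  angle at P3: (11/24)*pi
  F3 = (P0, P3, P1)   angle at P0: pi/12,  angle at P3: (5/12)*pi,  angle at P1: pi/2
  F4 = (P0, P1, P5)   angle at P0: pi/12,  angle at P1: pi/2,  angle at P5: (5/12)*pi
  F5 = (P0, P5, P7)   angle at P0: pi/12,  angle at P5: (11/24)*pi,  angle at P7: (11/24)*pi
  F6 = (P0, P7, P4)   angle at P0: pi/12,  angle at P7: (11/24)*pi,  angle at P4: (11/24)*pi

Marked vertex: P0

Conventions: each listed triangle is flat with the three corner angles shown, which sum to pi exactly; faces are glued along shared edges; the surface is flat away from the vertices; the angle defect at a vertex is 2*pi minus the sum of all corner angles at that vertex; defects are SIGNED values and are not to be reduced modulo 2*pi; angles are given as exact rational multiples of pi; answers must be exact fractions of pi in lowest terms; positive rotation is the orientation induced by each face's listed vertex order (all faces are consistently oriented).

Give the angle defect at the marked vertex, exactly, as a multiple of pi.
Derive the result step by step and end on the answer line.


Sum of corner angles at P0: (2/3)*pi
defect = 2*pi - (2/3)*pi

Answer: defect(P0) = (4/3)*pi


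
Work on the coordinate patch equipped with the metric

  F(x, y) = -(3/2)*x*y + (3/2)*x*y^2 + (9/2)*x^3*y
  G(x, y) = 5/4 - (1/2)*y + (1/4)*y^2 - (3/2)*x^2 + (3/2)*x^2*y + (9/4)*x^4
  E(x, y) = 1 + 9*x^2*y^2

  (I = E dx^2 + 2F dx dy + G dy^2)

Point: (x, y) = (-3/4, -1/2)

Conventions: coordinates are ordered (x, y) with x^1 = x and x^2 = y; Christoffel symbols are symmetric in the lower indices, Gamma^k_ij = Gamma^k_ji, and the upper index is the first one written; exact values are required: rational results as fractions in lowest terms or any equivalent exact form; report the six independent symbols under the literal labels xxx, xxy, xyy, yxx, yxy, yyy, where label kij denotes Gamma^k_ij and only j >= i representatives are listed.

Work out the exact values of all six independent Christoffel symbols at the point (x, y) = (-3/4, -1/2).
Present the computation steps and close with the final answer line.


E = 145/64, F = 27/256, G = 1033/1024 at the point
E_x = -27/8, E_y = -81/16, F_x = -171/64, F_y = 45/128, G_x = -27/64, G_y = 3/32
EG - F^2 = 2329/1024;  g^inv = (1024/2329) * [[1033/1024, -27/256], [-27/256, 145/64]]
first-kind symbols [ij,l] = (1/2)(d_i g_jl + d_j g_il - d_l g_ij): [xx,x] = E_x/2 = -27/16, [xx,y] = F_x - E_y/2 = -9/64, [xy,x] = E_y/2 = -81/32, [xy,y] = G_x/2 = -27/128, [yy,x] = F_y - G_x/2 = 9/16, [yy,y] = G_y/2 = 3/64
Gamma^x_ij = (G*[ij,x] - F*[ij,y])/(EG - F^2), Gamma^y_ij = (E*[ij,y] - F*[ij,x])/(EG - F^2)

Answer: Gamma_xxx = -1728/2329, Gamma_xxy = -2592/2329, Gamma_xyy = 576/2329, Gamma_yxx = -144/2329, Gamma_yxy = -216/2329, Gamma_yyy = 48/2329


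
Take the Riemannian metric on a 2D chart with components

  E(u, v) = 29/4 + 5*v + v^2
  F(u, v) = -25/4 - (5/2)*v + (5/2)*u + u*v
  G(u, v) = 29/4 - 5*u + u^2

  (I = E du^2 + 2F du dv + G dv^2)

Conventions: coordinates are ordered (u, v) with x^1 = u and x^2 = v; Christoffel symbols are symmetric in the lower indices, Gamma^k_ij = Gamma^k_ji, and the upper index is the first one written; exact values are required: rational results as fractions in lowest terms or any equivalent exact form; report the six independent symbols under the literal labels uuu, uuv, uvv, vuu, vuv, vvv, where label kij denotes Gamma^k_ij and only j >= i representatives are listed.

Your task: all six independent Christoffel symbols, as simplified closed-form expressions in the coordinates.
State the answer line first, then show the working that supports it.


Answer: Gamma_uuu = 0, Gamma_uuv = (2*v + 5)/(2*u^2 - 10*u + 2*v^2 + 10*v + 27), Gamma_uvv = 0, Gamma_vuu = 0, Gamma_vuv = (2*u - 5)/(2*u^2 - 10*u + 2*v^2 + 10*v + 27), Gamma_vvv = 0

E = 29/4 + 5*v + v^2; F = -25/4 - (5/2)*v + (5/2)*u + u*v; G = 29/4 - 5*u + u^2
Gamma^k_ij = (1/2) g^{kl} (d_i g_jl + d_j g_il - d_l g_ij), with g^inv = (1/(EG-F^2)) [[G, -F], [-F, E]]
first partials: E_u = 0, E_v = 5 + 2*v, F_u = 5/2 + v, F_v = -5/2 + u, G_u = -5 + 2*u, G_v = 0
D = EG - F^2 = 27/2 + 5*v - 5*u + v^2 + u^2
expanded: Gamma^u_uu = (G E_u - 2F F_u + F E_v)/(2D), Gamma^u_uv = (G E_v - F G_u)/(2D), Gamma^u_vv = (2G F_v - G G_u - F G_v)/(2D), Gamma^v_uu = (2E F_u - E E_v - F E_u)/(2D), Gamma^v_uv = (E G_u - F E_v)/(2D), Gamma^v_vv = (E G_v - 2F F_v + F G_u)/(2D); substitute and cancel common factors


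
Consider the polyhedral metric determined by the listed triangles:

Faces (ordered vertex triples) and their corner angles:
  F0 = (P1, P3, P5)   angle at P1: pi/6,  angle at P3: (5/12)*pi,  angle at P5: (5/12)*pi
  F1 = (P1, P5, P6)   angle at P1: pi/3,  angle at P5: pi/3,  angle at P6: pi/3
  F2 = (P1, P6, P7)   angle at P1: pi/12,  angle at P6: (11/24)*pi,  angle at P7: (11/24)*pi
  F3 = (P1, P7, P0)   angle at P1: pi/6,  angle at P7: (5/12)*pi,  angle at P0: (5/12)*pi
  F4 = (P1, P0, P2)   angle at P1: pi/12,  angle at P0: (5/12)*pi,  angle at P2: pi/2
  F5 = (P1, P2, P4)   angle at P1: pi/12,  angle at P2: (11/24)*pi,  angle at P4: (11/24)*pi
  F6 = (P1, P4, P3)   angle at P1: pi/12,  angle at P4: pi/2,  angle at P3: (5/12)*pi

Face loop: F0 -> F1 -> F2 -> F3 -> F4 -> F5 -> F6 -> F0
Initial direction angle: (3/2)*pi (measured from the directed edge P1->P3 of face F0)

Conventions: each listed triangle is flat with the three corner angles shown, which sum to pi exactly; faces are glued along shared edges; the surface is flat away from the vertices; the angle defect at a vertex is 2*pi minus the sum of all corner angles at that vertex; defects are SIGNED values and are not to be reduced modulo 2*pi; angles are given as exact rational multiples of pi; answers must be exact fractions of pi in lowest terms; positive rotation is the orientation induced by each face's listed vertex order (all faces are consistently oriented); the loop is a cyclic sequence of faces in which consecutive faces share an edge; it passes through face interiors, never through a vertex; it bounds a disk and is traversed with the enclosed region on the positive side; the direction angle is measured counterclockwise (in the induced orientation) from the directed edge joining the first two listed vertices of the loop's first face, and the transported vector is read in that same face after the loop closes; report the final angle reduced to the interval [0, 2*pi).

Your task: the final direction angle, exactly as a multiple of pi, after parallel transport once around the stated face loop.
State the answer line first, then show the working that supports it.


Answer: final direction angle = pi/2

enclosed vertex P1: corner angles sum to pi, defect = 2*pi - pi = pi
transport around the loop rotates by the sum of enclosed defects; add to the initial angle mod 2*pi
final angle = (3/2)*pi + pi = pi/2 (mod 2*pi)


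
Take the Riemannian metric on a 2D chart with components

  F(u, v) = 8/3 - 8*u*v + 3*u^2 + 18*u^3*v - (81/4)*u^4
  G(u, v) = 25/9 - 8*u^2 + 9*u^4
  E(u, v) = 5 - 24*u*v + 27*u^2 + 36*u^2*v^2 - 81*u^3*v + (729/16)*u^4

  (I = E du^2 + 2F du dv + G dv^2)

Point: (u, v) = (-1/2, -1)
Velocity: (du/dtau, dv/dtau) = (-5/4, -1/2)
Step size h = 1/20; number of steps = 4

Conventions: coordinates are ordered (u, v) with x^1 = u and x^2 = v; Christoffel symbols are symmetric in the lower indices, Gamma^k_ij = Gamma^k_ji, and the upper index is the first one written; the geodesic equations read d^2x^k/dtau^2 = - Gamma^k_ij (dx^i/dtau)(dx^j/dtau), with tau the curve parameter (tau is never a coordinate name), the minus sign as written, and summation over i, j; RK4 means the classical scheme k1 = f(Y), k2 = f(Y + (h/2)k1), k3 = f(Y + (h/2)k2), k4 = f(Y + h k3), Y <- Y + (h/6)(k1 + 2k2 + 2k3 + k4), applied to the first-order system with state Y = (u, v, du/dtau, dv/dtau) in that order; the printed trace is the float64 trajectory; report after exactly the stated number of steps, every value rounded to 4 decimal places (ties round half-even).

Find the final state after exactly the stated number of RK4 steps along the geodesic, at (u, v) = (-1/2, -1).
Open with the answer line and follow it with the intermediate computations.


Answer: u = -0.7666, v = -1.1084, du/dtau = -1.3809, dv/dtau = -0.5506

f(Y) = (du/dtau, dv/dtau, -Gamma^u_ij Y'^i Y'^j, -Gamma^v_ij Y'^i Y'^j) with the Gammas evaluated at the stage position; h = 0.050000; intermediate values shown to 6 dp
step 0: u = -0.5000, v = -1.0000, du/dtau = -1.2500, dv/dtau = -0.5000
step 1:
  k1: at (u, v) = (-0.500000, -1.000000), (du/dtau, dv/dtau) = (-1.250000, -0.500000); Gamma_uuu = -0.284415, Gamma_uuv = 1.137659, Gamma_uvv = 0.000000, Gamma_vuu = -0.241322, Gamma_vuv = 0.965286, Gamma_vvv = 0.000000; k1 = (-1.250000, -0.500000, -0.977675, -0.829543)
  k2: at (u, v) = (-0.531250, -1.012500), (du/dtau, dv/dtau) = (-1.274442, -0.520739); Gamma_uuu = -0.438265, Gamma_uuv = 1.273590, Gamma_uvv = 0.000000, Gamma_vuu = -0.314723, Gamma_vuv = 0.914579, Gamma_vvv = 0.000000; k2 = (-1.274442, -0.520739, -0.978608, -0.702750)
  k3: at (u, v) = (-0.531861, -1.013018), (du/dtau, dv/dtau) = (-1.274465, -0.517569); Gamma_uuu = -0.440517, Gamma_uuv = 1.275632, Gamma_uvv = 0.000000, Gamma_vuu = -0.315531, Gamma_vuv = 0.913701, Gamma_vvv = 0.000000; k3 = (-1.274465, -0.517569, -0.967358, -0.692893)
  k4: at (u, v) = (-0.563723, -1.025878), (du/dtau, dv/dtau) = (-1.298368, -0.534645); Gamma_uuu = -0.613888, Gamma_uuv = 1.427071, Gamma_uvv = 0.000000, Gamma_vuu = -0.345492, Gamma_vuv = 0.803144, Gamma_vvv = 0.000000; k4 = (-1.298368, -0.534645, -0.946379, -0.532615)
  Y <- Y + (h/6)(k1 + 2k2 + 2k3 + k4): u = -0.5637, v = -1.0259, du/dtau = -1.2985, dv/dtau = -0.5346
step 2:
  k1: at (u, v) = (-0.563718, -1.025927), (du/dtau, dv/dtau) = (-1.298467, -0.534612); Gamma_uuu = -0.613664, Gamma_uuv = 1.426890, Gamma_uvv = 0.000000, Gamma_vuu = -0.345469, Gamma_vuv = 0.803284, Gamma_vvv = 0.000000; k1 = (-1.298467, -0.534612, -0.946379, -0.532774)
  k2: at (u, v) = (-0.596180, -1.039292), (du/dtau, dv/dtau) = (-1.322126, -0.547931); Gamma_uuu = -0.804396, Gamma_uuv = 1.587373, Gamma_uvv = 0.000000, Gamma_vuu = -0.315187, Gamma_vuv = 0.621982, Gamma_vvv = 0.000000; k2 = (-1.322126, -0.547931, -0.893796, -0.350217)
  k3: at (u, v) = (-0.596771, -1.039625), (du/dtau, dv/dtau) = (-1.320811, -0.543367); Gamma_uuu = -0.807590, Gamma_uuv = 1.590005, Gamma_uvv = 0.000000, Gamma_vuu = -0.313984, Gamma_vuv = 0.618181, Gamma_vvv = 0.000000; k3 = (-1.320811, -0.543367, -0.873373, -0.339560)
  k4: at (u, v) = (-0.629759, -1.053096), (du/dtau, dv/dtau) = (-1.342135, -0.551590); Gamma_uuu = -1.010562, Gamma_uuv = 1.749044, Gamma_uvv = 0.000000, Gamma_vuu = -0.207870, Gamma_vuv = 0.359773, Gamma_vvv = 0.000000; k4 = (-1.342135, -0.551590, -0.769312, -0.158245)
  Y <- Y + (h/6)(k1 + 2k2 + 2k3 + k4): u = -0.6298, v = -1.0532, du/dtau = -1.3422, dv/dtau = -0.5519
step 3:
  k1: at (u, v) = (-0.629772, -1.053167), (du/dtau, dv/dtau) = (-1.342217, -0.551867); Gamma_uuu = -1.010333, Gamma_uuv = 1.748884, Gamma_uvv = 0.000000, Gamma_vuu = -0.207821, Gamma_vuv = 0.359738, Gamma_vvv = 0.000000; k1 = (-1.342217, -0.551867, -0.770723, -0.158534)
  k2: at (u, v) = (-0.663328, -1.066964), (du/dtau, dv/dtau) = (-1.361485, -0.555830); Gamma_uuu = -1.212389, Gamma_uuv = 1.889934, Gamma_uvv = 0.000000, Gamma_vuu = -0.022324, Gamma_vuv = 0.034800, Gamma_vvv = 0.000000; k2 = (-1.361485, -0.555830, -0.613098, -0.011289)
  k3: at (u, v) = (-0.663809, -1.067063), (du/dtau, dv/dtau) = (-1.357544, -0.552149); Gamma_uuu = -1.215671, Gamma_uuv = 1.892048, Gamma_uvv = 0.000000, Gamma_vuu = -0.019140, Gamma_vuv = 0.029789, Gamma_vvv = 0.000000; k3 = (-1.357544, -0.552149, -0.596041, -0.009384)
  k4: at (u, v) = (-0.697649, -1.080775), (du/dtau, dv/dtau) = (-1.372019, -0.552336); Gamma_uuu = -1.399657, Gamma_uuv = 1.997130, Gamma_uvv = 0.000000, Gamma_vuu = 0.233138, Gamma_vuv = -0.332658, Gamma_vvv = 0.000000; k4 = (-1.372019, -0.552336, -0.392148, 0.065319)
  Y <- Y + (h/6)(k1 + 2k2 + 2k3 + k4): u = -0.6977, v = -1.0808, du/dtau = -1.3721, dv/dtau = -0.5530
step 4:
  k1: at (u, v) = (-0.697708, -1.080835), (du/dtau, dv/dtau) = (-1.372060, -0.552988); Gamma_uuu = -1.399765, Gamma_uuv = 1.997161, Gamma_uvv = 0.000000, Gamma_vuu = 0.233632, Gamma_vuv = -0.333342, Gamma_vvv = 0.000000; k1 = (-1.372060, -0.552988, -0.395499, 0.066012)
  k2: at (u, v) = (-0.732009, -1.094660), (du/dtau, dv/dtau) = (-1.381947, -0.551338); Gamma_uuu = -1.550158, Gamma_uuv = 2.054326, Gamma_uvv = 0.000000, Gamma_vuu = 0.525305, Gamma_vuv = -0.696153, Gamma_vvv = 0.000000; k2 = (-1.381947, -0.551338, -0.170006, 0.057610)
  k3: at (u, v) = (-0.732257, -1.094619), (du/dtau, dv/dtau) = (-1.376310, -0.551548); Gamma_uuu = -1.551766, Gamma_uuv = 2.054928, Gamma_uvv = 0.000000, Gamma_vuu = 0.527280, Gamma_vuv = -0.698251, Gamma_vvv = 0.000000; k3 = (-1.376310, -0.551548, -0.180396, 0.061297)
  k4: at (u, v) = (-0.766523, -1.108413), (du/dtau, dv/dtau) = (-1.381080, -0.549923); Gamma_uuu = -1.656416, Gamma_uuv = 2.060284, Gamma_uvv = 0.000000, Gamma_vuu = 0.819060, Gamma_vuv = -1.018764, Gamma_vvv = 0.000000; k4 = (-1.381080, -0.549923, 0.029894, -0.014782)
  Y <- Y + (h/6)(k1 + 2k2 + 2k3 + k4): u = -0.7666, v = -1.1084, du/dtau = -1.3809, dv/dtau = -0.5506


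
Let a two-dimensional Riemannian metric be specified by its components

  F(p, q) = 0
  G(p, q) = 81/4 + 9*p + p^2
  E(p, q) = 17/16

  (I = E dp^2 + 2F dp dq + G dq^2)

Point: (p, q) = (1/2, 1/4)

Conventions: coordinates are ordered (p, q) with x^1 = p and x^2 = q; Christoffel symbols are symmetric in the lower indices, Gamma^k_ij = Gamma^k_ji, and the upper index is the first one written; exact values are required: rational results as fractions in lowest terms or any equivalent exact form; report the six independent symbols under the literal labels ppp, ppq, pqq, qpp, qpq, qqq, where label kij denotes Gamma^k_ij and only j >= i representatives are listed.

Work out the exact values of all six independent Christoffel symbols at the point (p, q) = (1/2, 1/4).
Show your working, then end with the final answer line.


E = 17/16, F = 0, G = 25 at the point
E_p = 0, E_q = 0, F_p = 0, F_q = 0, G_p = 10, G_q = 0
EG - F^2 = 425/16;  g^inv = (16/425) * [[25, 0], [0, 17/16]]
first-kind symbols [ij,l] = (1/2)(d_i g_jl + d_j g_il - d_l g_ij): [pp,p] = E_p/2 = 0, [pp,q] = F_p - E_q/2 = 0, [pq,p] = E_q/2 = 0, [pq,q] = G_p/2 = 5, [qq,p] = F_q - G_p/2 = -5, [qq,q] = G_q/2 = 0
Gamma^p_ij = (G*[ij,p] - F*[ij,q])/(EG - F^2), Gamma^q_ij = (E*[ij,q] - F*[ij,p])/(EG - F^2)

Answer: Gamma_ppp = 0, Gamma_ppq = 0, Gamma_pqq = -80/17, Gamma_qpp = 0, Gamma_qpq = 1/5, Gamma_qqq = 0


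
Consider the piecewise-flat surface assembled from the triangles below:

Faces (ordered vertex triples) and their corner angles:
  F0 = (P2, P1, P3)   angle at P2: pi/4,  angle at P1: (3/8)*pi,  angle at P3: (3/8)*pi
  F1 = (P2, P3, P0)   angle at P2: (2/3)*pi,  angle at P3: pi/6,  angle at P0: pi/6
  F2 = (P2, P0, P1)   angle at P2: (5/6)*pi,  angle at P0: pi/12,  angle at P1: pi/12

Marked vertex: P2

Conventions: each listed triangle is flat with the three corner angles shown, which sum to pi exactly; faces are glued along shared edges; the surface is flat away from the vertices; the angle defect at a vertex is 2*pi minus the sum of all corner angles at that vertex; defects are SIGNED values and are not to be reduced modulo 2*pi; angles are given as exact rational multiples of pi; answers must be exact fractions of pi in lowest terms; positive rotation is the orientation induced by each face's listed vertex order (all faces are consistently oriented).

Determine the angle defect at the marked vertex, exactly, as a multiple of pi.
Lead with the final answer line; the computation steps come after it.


Answer: defect(P2) = pi/4

Sum of corner angles at P2: (7/4)*pi
defect = 2*pi - (7/4)*pi


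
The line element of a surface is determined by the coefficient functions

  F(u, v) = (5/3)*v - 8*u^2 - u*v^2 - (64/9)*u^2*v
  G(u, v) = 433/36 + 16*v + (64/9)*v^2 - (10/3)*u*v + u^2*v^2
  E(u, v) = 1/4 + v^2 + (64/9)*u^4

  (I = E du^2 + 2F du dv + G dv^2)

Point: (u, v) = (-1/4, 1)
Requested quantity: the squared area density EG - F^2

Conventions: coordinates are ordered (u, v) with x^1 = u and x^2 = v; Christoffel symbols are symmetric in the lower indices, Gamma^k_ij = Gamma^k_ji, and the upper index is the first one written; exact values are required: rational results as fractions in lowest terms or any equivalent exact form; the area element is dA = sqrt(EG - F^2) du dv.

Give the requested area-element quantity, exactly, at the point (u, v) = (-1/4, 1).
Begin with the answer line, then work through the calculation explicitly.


Answer: EG - F^2 = 116897/2592

E = 23/18, F = 35/36, G = 5189/144; EG - F^2 = 116897/2592


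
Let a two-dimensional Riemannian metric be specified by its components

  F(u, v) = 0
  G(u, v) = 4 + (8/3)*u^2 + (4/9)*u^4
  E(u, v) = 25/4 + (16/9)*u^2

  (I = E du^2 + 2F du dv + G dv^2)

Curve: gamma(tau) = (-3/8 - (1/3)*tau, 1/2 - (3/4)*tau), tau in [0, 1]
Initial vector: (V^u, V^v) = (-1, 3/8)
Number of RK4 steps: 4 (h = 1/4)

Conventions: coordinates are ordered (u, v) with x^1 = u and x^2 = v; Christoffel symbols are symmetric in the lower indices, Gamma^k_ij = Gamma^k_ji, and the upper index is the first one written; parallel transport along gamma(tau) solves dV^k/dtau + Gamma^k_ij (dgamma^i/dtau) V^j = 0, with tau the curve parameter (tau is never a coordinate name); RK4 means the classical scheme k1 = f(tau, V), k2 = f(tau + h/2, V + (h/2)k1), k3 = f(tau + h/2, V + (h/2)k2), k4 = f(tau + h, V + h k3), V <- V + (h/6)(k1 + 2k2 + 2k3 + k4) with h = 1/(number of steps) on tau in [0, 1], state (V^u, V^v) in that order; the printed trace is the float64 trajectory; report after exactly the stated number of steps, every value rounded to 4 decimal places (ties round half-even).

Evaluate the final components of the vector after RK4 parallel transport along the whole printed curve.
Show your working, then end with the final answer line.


gamma'(tau) = (-1/3, -3/4); f(tau, V)^k = -Gamma^k_ij(gamma(tau)) gamma'^i(tau) V^j; h = 1/4; intermediate values shown to 6 dp
curve data and Christoffel symbols at the stage parameters:
  tau = 0.000000: gamma = (-0.375000, 0.500000), gamma' = (-0.333333, -0.750000); Gamma_uuu = -0.102564, Gamma_uuv = 0.000000, Gamma_uvv = 0.161058, Gamma_vuu = 0.000000, Gamma_vuv = -0.238806, Gamma_vvv = 0.000000
  tau = 0.125000: gamma = (-0.416667, 0.406250), gamma' = (-0.333333, -0.750000); Gamma_uuu = -0.112941, Gamma_uuv = 0.000000, Gamma_uvv = 0.179216, Gamma_vuu = 0.000000, Gamma_vuv = -0.262582, Gamma_vvv = 0.000000
  tau = 0.250000: gamma = (-0.458333, 0.312500), gamma' = (-0.333333, -0.750000); Gamma_uuu = -0.123020, Gamma_uuv = 0.000000, Gamma_uvv = 0.197451, Gamma_vuu = 0.000000, Gamma_vuv = -0.285560, Gamma_vvv = 0.000000
  tau = 0.375000: gamma = (-0.500000, 0.218750), gamma' = (-0.333333, -0.750000); Gamma_uuu = -0.132780, Gamma_uuv = 0.000000, Gamma_uvv = 0.215768, Gamma_vuu = 0.000000, Gamma_vuv = -0.307692, Gamma_vvv = 0.000000
  tau = 0.500000: gamma = (-0.541667, 0.125000), gamma' = (-0.333333, -0.750000); Gamma_uuu = -0.142206, Gamma_uuv = 0.000000, Gamma_uvv = 0.234171, Gamma_vuu = 0.000000, Gamma_vuv = -0.328940, Gamma_vvv = 0.000000
  tau = 0.625000: gamma = (-0.583333, 0.031250), gamma' = (-0.333333, -0.750000); Gamma_uuu = -0.151283, Gamma_uuv = 0.000000, Gamma_uvv = 0.252664, Gamma_vuu = 0.000000, Gamma_vuv = -0.349272, Gamma_vvv = 0.000000
  tau = 0.750000: gamma = (-0.625000, -0.062500), gamma' = (-0.333333, -0.750000); Gamma_uuu = -0.160000, Gamma_uuv = 0.000000, Gamma_uvv = 0.271250, Gamma_vuu = 0.000000, Gamma_vuv = -0.368664, Gamma_vvv = 0.000000
  tau = 0.875000: gamma = (-0.666667, -0.156250), gamma' = (-0.333333, -0.750000); Gamma_uuu = -0.168347, Gamma_uuv = 0.000000, Gamma_uvv = 0.289931, Gamma_vuu = 0.000000, Gamma_vuv = -0.387097, Gamma_vvv = 0.000000
  tau = 1.000000: gamma = (-0.708333, -0.250000), gamma' = (-0.333333, -0.750000); Gamma_uuu = -0.176318, Gamma_uuv = 0.000000, Gamma_uvv = 0.308710, Gamma_vuu = 0.000000, Gamma_vuv = -0.404561, Gamma_vvv = 0.000000
step 0: V^u = -1.0000, V^v = 0.3750
step 1: k1 = (0.079486, 0.149254), k2 = (0.090185, 0.160524), k3 = (0.090324, 0.160137), k4 = (0.101542, 0.169828); V <- V + (h/6)(k1 + 2k2 + 2k3 + k4): V^u = -0.9774, V^v = 0.4150
step 2: k1 = (0.101539, 0.169829), k2 = (0.113294, 0.177885), k3 = (0.113392, 0.177443), k4 = (0.125667, 0.183771); V <- V + (h/6)(k1 + 2k2 + 2k3 + k4): V^u = -0.9491, V^v = 0.4594
step 3: k1 = (0.125664, 0.183770), k2 = (0.138468, 0.188340), k3 = (0.138495, 0.187854), k4 = (0.151775, 0.190618); V <- V + (h/6)(k1 + 2k2 + 2k3 + k4): V^u = -0.9144, V^v = 0.5063
step 4: k1 = (0.151771, 0.190615), k2 = (0.165526, 0.191563), k3 = (0.165455, 0.191049), k4 = (0.179597, 0.190184); V <- V + (h/6)(k1 + 2k2 + 2k3 + k4): V^u = -0.8730, V^v = 0.5541

Answer: V^u = -0.8730, V^v = 0.5541
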